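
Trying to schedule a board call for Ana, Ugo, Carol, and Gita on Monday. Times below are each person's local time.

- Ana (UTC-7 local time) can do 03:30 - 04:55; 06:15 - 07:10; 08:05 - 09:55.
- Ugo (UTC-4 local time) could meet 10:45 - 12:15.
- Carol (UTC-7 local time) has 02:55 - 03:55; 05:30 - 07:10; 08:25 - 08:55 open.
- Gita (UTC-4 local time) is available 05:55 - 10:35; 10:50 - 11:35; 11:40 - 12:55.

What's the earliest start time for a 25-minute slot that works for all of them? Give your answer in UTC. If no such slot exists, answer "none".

none

Ana in UTC: 10:30-11:55, 13:15-14:10, 15:05-16:55 (add 7h to convert from UTC-7).
Ugo in UTC: 14:45-16:15 (add 4h to convert from UTC-4).
Carol in UTC: 09:55-10:55, 12:30-14:10, 15:25-15:55 (add 7h to convert from UTC-7).
Gita in UTC: 09:55-14:35, 14:50-15:35, 15:40-16:55 (add 4h to convert from UTC-4).
Ana ∩ Ugo: 15:05-16:15.
Ana ∩ Ugo ∩ Carol: 15:25-15:55.
Ana ∩ Ugo ∩ Carol ∩ Gita: 15:25-15:35, 15:40-15:55.
So the common availability across everyone is 15:25-15:35, 15:40-15:55.
No common window is at least 25 minutes long.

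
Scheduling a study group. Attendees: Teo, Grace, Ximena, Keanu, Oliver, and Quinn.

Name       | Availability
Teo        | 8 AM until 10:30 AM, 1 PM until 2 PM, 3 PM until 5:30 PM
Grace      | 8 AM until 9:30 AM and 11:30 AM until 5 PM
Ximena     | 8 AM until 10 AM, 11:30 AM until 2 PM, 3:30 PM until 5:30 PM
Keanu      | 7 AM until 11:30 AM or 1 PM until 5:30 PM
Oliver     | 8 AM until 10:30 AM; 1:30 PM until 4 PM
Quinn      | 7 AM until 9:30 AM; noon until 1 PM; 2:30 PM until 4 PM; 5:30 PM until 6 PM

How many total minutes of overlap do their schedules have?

Teo ∩ Grace: 08:00-09:30, 13:00-14:00, 15:00-17:00.
Teo ∩ Grace ∩ Ximena: 08:00-09:30, 13:00-14:00, 15:30-17:00.
Teo ∩ Grace ∩ Ximena ∩ Keanu: 08:00-09:30, 13:00-14:00, 15:30-17:00.
Teo ∩ Grace ∩ Ximena ∩ Keanu ∩ Oliver: 08:00-09:30, 13:30-14:00, 15:30-16:00.
Teo ∩ Grace ∩ Ximena ∩ Keanu ∩ Oliver ∩ Quinn: 08:00-09:30, 15:30-16:00.
Those are the intersection windows.
Summing the common windows: 90 + 30 = 120 minutes.

120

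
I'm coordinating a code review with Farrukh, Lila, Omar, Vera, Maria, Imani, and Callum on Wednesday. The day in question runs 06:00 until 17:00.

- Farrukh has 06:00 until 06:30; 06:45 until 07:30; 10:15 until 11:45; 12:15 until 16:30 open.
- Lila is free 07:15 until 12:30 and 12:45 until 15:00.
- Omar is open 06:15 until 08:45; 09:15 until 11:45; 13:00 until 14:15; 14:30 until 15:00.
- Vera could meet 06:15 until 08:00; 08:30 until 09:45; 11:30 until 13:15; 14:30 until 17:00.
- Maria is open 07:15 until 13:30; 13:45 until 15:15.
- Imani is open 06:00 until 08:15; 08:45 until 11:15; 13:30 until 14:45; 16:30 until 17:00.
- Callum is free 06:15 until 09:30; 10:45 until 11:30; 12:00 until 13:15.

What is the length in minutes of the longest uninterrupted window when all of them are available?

15

Farrukh ∩ Lila: 07:15-07:30, 10:15-11:45, 12:15-12:30, 12:45-15:00.
Farrukh ∩ Lila ∩ Omar: 07:15-07:30, 10:15-11:45, 13:00-14:15, 14:30-15:00.
Farrukh ∩ Lila ∩ Omar ∩ Vera: 07:15-07:30, 11:30-11:45, 13:00-13:15, 14:30-15:00.
Farrukh ∩ Lila ∩ Omar ∩ Vera ∩ Maria: 07:15-07:30, 11:30-11:45, 13:00-13:15, 14:30-15:00.
Farrukh ∩ Lila ∩ Omar ∩ Vera ∩ Maria ∩ Imani: 07:15-07:30, 14:30-14:45.
Farrukh ∩ Lila ∩ Omar ∩ Vera ∩ Maria ∩ Imani ∩ Callum: 07:15-07:30.
The longest is 07:15-07:30 at 15 minutes.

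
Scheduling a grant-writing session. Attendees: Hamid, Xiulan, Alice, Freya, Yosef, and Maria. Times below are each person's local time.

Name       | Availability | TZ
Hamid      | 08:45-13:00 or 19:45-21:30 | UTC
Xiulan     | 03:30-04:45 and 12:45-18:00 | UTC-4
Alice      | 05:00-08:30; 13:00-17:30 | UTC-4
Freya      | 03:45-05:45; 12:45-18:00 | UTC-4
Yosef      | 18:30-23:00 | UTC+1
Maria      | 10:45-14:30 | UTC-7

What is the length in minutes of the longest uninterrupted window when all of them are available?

105

Hamid in UTC: 08:45-13:00, 19:45-21:30.
Xiulan in UTC: 07:30-08:45, 16:45-22:00 (add 4h to convert from UTC-4).
Alice in UTC: 09:00-12:30, 17:00-21:30 (add 4h to convert from UTC-4).
Freya in UTC: 07:45-09:45, 16:45-22:00 (add 4h to convert from UTC-4).
Yosef in UTC: 17:30-22:00 (subtract 1h to convert from UTC+1).
Maria in UTC: 17:45-21:30 (add 7h to convert from UTC-7).
Hamid ∩ Xiulan: 19:45-21:30.
Hamid ∩ Xiulan ∩ Alice: 19:45-21:30.
Hamid ∩ Xiulan ∩ Alice ∩ Freya: 19:45-21:30.
Hamid ∩ Xiulan ∩ Alice ∩ Freya ∩ Yosef: 19:45-21:30.
Hamid ∩ Xiulan ∩ Alice ∩ Freya ∩ Yosef ∩ Maria: 19:45-21:30.
The longest is 19:45-21:30 at 105 minutes.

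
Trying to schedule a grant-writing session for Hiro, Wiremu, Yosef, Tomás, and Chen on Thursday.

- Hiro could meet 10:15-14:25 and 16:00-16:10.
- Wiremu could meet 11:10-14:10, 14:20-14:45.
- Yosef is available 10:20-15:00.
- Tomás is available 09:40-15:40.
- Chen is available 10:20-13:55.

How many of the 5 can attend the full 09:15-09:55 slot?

nobody can make the full 09:15-09:55 slot — that's 0.

0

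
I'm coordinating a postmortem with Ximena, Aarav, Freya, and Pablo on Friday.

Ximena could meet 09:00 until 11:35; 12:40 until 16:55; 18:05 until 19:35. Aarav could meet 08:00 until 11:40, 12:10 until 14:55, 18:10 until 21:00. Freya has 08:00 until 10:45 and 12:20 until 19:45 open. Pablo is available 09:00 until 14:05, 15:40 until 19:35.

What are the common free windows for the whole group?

Ximena ∩ Aarav: 09:00-11:35, 12:40-14:55, 18:10-19:35.
Ximena ∩ Aarav ∩ Freya: 09:00-10:45, 12:40-14:55, 18:10-19:35.
Ximena ∩ Aarav ∩ Freya ∩ Pablo: 09:00-10:45, 12:40-14:05, 18:10-19:35.
Those are the intersection windows.

09:00-10:45, 12:40-14:05, 18:10-19:35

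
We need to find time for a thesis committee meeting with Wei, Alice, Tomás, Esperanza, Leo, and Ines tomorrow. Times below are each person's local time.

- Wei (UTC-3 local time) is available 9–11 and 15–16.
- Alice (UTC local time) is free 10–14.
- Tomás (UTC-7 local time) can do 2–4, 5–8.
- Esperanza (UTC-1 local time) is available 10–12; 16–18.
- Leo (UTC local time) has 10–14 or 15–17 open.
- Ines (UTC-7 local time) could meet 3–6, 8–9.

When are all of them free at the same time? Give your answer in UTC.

Wei in UTC: 12:00-14:00, 18:00-19:00 (add 3h to convert from UTC-3).
Alice in UTC: 10:00-14:00.
Tomás in UTC: 09:00-11:00, 12:00-15:00 (add 7h to convert from UTC-7).
Esperanza in UTC: 11:00-13:00, 17:00-19:00 (add 1h to convert from UTC-1).
Leo in UTC: 10:00-14:00, 15:00-17:00.
Ines in UTC: 10:00-13:00, 15:00-16:00 (add 7h to convert from UTC-7).
Wei ∩ Alice: 12:00-14:00.
Wei ∩ Alice ∩ Tomás: 12:00-14:00.
Wei ∩ Alice ∩ Tomás ∩ Esperanza: 12:00-13:00.
Wei ∩ Alice ∩ Tomás ∩ Esperanza ∩ Leo: 12:00-13:00.
Wei ∩ Alice ∩ Tomás ∩ Esperanza ∩ Leo ∩ Ines: 12:00-13:00.
Those are the intersection windows.

12:00-13:00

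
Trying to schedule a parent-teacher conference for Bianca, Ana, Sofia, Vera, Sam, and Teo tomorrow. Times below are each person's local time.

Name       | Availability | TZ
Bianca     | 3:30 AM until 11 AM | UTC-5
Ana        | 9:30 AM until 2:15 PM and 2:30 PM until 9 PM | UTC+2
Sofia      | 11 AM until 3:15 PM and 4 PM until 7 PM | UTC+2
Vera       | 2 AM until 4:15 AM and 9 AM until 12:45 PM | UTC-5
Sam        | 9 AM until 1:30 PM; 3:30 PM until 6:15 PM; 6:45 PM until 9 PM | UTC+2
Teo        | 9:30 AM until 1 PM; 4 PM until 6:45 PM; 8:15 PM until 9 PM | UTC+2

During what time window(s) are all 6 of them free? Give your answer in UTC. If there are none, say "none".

Bianca in UTC: 08:30-16:00 (add 5h to convert from UTC-5).
Ana in UTC: 07:30-12:15, 12:30-19:00 (subtract 2h to convert from UTC+2).
Sofia in UTC: 09:00-13:15, 14:00-17:00 (subtract 2h to convert from UTC+2).
Vera in UTC: 07:00-09:15, 14:00-17:45 (add 5h to convert from UTC-5).
Sam in UTC: 07:00-11:30, 13:30-16:15, 16:45-19:00 (subtract 2h to convert from UTC+2).
Teo in UTC: 07:30-11:00, 14:00-16:45, 18:15-19:00 (subtract 2h to convert from UTC+2).
Bianca ∩ Ana: 08:30-12:15, 12:30-16:00.
Bianca ∩ Ana ∩ Sofia: 09:00-12:15, 12:30-13:15, 14:00-16:00.
Bianca ∩ Ana ∩ Sofia ∩ Vera: 09:00-09:15, 14:00-16:00.
Bianca ∩ Ana ∩ Sofia ∩ Vera ∩ Sam: 09:00-09:15, 14:00-16:00.
Bianca ∩ Ana ∩ Sofia ∩ Vera ∩ Sam ∩ Teo: 09:00-09:15, 14:00-16:00.
Those are the intersection windows.

09:00-09:15, 14:00-16:00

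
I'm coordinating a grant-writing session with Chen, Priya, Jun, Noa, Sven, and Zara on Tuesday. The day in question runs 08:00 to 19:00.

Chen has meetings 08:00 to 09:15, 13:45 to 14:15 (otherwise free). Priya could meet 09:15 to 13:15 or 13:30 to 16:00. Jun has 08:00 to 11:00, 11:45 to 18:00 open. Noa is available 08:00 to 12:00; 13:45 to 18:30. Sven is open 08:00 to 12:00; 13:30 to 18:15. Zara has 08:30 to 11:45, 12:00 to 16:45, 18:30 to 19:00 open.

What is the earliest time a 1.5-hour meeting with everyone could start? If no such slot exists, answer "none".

Chen free: 09:15-13:45, 14:15-19:00 (invert busy blocks within the working day).
Priya free: 09:15-13:15, 13:30-16:00.
Jun free: 08:00-11:00, 11:45-18:00.
Noa free: 08:00-12:00, 13:45-18:30.
Sven free: 08:00-12:00, 13:30-18:15.
Zara free: 08:30-11:45, 12:00-16:45, 18:30-19:00.
Chen ∩ Priya: 09:15-13:15, 13:30-13:45, 14:15-16:00.
Chen ∩ Priya ∩ Jun: 09:15-11:00, 11:45-13:15, 13:30-13:45, 14:15-16:00.
Chen ∩ Priya ∩ Jun ∩ Noa: 09:15-11:00, 11:45-12:00, 14:15-16:00.
Chen ∩ Priya ∩ Jun ∩ Noa ∩ Sven: 09:15-11:00, 11:45-12:00, 14:15-16:00.
Chen ∩ Priya ∩ Jun ∩ Noa ∩ Sven ∩ Zara: 09:15-11:00, 14:15-16:00.
The first common window of at least 90 minutes is 09:15-11:00, so the earliest start is 09:15.

09:15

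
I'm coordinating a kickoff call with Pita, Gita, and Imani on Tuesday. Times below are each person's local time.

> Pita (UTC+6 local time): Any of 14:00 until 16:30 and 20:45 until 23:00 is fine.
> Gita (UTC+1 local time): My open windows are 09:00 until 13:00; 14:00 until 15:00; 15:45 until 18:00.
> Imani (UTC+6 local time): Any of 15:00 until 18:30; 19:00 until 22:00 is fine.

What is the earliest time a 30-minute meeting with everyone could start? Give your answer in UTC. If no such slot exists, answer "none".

09:00

Pita in UTC: 08:00-10:30, 14:45-17:00 (subtract 6h to convert from UTC+6).
Gita in UTC: 08:00-12:00, 13:00-14:00, 14:45-17:00 (subtract 1h to convert from UTC+1).
Imani in UTC: 09:00-12:30, 13:00-16:00 (subtract 6h to convert from UTC+6).
Pita ∩ Gita: 08:00-10:30, 14:45-17:00.
Pita ∩ Gita ∩ Imani: 09:00-10:30, 14:45-16:00.
Those are the intersection windows.
The first common window of at least 30 minutes is 09:00-10:30, so the earliest start is 09:00.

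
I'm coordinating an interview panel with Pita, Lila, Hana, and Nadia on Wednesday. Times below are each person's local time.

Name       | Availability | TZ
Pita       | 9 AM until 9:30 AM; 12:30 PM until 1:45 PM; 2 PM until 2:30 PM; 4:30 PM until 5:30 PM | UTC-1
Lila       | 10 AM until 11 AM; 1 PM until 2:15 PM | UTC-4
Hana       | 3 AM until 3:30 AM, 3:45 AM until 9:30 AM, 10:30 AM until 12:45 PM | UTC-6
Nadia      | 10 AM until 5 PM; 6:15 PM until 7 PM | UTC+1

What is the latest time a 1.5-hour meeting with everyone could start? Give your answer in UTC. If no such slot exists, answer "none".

Pita in UTC: 10:00-10:30, 13:30-14:45, 15:00-15:30, 17:30-18:30 (add 1h to convert from UTC-1).
Lila in UTC: 14:00-15:00, 17:00-18:15 (add 4h to convert from UTC-4).
Hana in UTC: 09:00-09:30, 09:45-15:30, 16:30-18:45 (add 6h to convert from UTC-6).
Nadia in UTC: 09:00-16:00, 17:15-18:00 (subtract 1h to convert from UTC+1).
Pita ∩ Lila: 14:00-14:45, 17:30-18:15.
Pita ∩ Lila ∩ Hana: 14:00-14:45, 17:30-18:15.
Pita ∩ Lila ∩ Hana ∩ Nadia: 14:00-14:45, 17:30-18:00.
No common window is at least 90 minutes long.

none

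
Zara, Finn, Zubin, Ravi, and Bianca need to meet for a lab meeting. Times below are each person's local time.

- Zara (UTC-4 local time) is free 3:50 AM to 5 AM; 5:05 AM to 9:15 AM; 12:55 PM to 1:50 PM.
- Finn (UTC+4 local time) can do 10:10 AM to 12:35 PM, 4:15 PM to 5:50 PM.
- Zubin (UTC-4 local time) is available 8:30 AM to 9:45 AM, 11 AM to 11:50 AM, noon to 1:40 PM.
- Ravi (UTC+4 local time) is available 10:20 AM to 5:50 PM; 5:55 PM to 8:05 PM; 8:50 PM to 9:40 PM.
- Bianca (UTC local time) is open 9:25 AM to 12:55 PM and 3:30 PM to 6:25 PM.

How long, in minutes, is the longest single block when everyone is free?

Zara in UTC: 07:50-09:00, 09:05-13:15, 16:55-17:50 (add 4h to convert from UTC-4).
Finn in UTC: 06:10-08:35, 12:15-13:50 (subtract 4h to convert from UTC+4).
Zubin in UTC: 12:30-13:45, 15:00-15:50, 16:00-17:40 (add 4h to convert from UTC-4).
Ravi in UTC: 06:20-13:50, 13:55-16:05, 16:50-17:40 (subtract 4h to convert from UTC+4).
Bianca in UTC: 09:25-12:55, 15:30-18:25.
Zara ∩ Finn: 07:50-08:35, 12:15-13:15.
Zara ∩ Finn ∩ Zubin: 12:30-13:15.
Zara ∩ Finn ∩ Zubin ∩ Ravi: 12:30-13:15.
Zara ∩ Finn ∩ Zubin ∩ Ravi ∩ Bianca: 12:30-12:55.
The longest is 12:30-12:55 at 25 minutes.

25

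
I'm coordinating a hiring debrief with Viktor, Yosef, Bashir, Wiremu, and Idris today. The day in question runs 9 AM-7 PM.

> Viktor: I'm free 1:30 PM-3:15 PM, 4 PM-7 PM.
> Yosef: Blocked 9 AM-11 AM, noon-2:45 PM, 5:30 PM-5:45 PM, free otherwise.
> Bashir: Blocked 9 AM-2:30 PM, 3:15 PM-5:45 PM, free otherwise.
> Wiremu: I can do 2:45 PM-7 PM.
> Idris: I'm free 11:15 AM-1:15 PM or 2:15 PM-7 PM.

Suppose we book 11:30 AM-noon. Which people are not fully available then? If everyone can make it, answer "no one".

Bashir, Viktor, Wiremu

Viktor free: 13:30-15:15, 16:00-19:00.
Yosef free: 11:00-12:00, 14:45-17:30, 17:45-19:00 (invert busy blocks within the working day).
Bashir free: 14:30-15:15, 17:45-19:00 (invert busy blocks within the working day).
Wiremu free: 14:45-19:00.
Idris free: 11:15-13:15, 14:15-19:00.
Viktor: not fully free for 11:30-12:00. Yosef: free for 11:30-12:00. Bashir: not fully free for 11:30-12:00. Wiremu: not fully free for 11:30-12:00. Idris: free for 11:30-12:00.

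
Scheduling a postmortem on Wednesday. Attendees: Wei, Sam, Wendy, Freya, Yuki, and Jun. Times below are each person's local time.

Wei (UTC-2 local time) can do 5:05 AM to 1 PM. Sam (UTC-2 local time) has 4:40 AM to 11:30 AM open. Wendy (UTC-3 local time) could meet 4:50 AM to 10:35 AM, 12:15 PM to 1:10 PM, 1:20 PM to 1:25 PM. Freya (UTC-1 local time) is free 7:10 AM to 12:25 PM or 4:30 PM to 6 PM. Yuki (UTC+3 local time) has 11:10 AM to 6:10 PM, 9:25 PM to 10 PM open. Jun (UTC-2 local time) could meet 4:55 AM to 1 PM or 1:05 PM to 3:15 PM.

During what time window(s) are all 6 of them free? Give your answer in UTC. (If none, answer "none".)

Wei in UTC: 07:05-15:00 (add 2h to convert from UTC-2).
Sam in UTC: 06:40-13:30 (add 2h to convert from UTC-2).
Wendy in UTC: 07:50-13:35, 15:15-16:10, 16:20-16:25 (add 3h to convert from UTC-3).
Freya in UTC: 08:10-13:25, 17:30-19:00 (add 1h to convert from UTC-1).
Yuki in UTC: 08:10-15:10, 18:25-19:00 (subtract 3h to convert from UTC+3).
Jun in UTC: 06:55-15:00, 15:05-17:15 (add 2h to convert from UTC-2).
Wei ∩ Sam: 07:05-13:30.
Wei ∩ Sam ∩ Wendy: 07:50-13:30.
Wei ∩ Sam ∩ Wendy ∩ Freya: 08:10-13:25.
Wei ∩ Sam ∩ Wendy ∩ Freya ∩ Yuki: 08:10-13:25.
Wei ∩ Sam ∩ Wendy ∩ Freya ∩ Yuki ∩ Jun: 08:10-13:25.

08:10-13:25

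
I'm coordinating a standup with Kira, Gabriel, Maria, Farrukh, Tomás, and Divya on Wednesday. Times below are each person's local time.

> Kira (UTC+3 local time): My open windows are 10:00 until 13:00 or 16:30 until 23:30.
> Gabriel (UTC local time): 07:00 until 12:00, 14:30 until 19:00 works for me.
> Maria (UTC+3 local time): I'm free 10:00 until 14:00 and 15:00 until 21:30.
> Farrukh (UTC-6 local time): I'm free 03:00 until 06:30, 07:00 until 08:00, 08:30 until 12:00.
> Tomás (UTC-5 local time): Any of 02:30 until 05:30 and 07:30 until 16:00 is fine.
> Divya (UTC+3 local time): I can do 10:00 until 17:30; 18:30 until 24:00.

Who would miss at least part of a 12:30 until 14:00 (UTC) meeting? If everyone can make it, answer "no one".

Kira in UTC: 07:00-10:00, 13:30-20:30 (subtract 3h to convert from UTC+3).
Gabriel in UTC: 07:00-12:00, 14:30-19:00.
Maria in UTC: 07:00-11:00, 12:00-18:30 (subtract 3h to convert from UTC+3).
Farrukh in UTC: 09:00-12:30, 13:00-14:00, 14:30-18:00 (add 6h to convert from UTC-6).
Tomás in UTC: 07:30-10:30, 12:30-21:00 (add 5h to convert from UTC-5).
Divya in UTC: 07:00-14:30, 15:30-21:00 (subtract 3h to convert from UTC+3).
Kira: not fully free for 12:30-14:00. Gabriel: not fully free for 12:30-14:00. Maria: free for 12:30-14:00. Farrukh: not fully free for 12:30-14:00. Tomás: free for 12:30-14:00. Divya: free for 12:30-14:00.

Farrukh, Gabriel, Kira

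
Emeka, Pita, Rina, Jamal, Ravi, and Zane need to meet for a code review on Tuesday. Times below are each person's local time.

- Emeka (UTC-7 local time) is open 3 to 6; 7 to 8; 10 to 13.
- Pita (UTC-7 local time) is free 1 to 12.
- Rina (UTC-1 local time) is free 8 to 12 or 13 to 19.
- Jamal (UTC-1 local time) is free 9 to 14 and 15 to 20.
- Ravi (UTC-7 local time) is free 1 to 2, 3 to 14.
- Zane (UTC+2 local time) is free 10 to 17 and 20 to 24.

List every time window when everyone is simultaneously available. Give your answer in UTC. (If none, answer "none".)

Emeka in UTC: 10:00-13:00, 14:00-15:00, 17:00-20:00 (add 7h to convert from UTC-7).
Pita in UTC: 08:00-19:00 (add 7h to convert from UTC-7).
Rina in UTC: 09:00-13:00, 14:00-20:00 (add 1h to convert from UTC-1).
Jamal in UTC: 10:00-15:00, 16:00-21:00 (add 1h to convert from UTC-1).
Ravi in UTC: 08:00-09:00, 10:00-21:00 (add 7h to convert from UTC-7).
Zane in UTC: 08:00-15:00, 18:00-22:00 (subtract 2h to convert from UTC+2).
Emeka ∩ Pita: 10:00-13:00, 14:00-15:00, 17:00-19:00.
Emeka ∩ Pita ∩ Rina: 10:00-13:00, 14:00-15:00, 17:00-19:00.
Emeka ∩ Pita ∩ Rina ∩ Jamal: 10:00-13:00, 14:00-15:00, 17:00-19:00.
Emeka ∩ Pita ∩ Rina ∩ Jamal ∩ Ravi: 10:00-13:00, 14:00-15:00, 17:00-19:00.
Emeka ∩ Pita ∩ Rina ∩ Jamal ∩ Ravi ∩ Zane: 10:00-13:00, 14:00-15:00, 18:00-19:00.
So the common availability across everyone is 10:00-13:00, 14:00-15:00, 18:00-19:00.

10:00-13:00, 14:00-15:00, 18:00-19:00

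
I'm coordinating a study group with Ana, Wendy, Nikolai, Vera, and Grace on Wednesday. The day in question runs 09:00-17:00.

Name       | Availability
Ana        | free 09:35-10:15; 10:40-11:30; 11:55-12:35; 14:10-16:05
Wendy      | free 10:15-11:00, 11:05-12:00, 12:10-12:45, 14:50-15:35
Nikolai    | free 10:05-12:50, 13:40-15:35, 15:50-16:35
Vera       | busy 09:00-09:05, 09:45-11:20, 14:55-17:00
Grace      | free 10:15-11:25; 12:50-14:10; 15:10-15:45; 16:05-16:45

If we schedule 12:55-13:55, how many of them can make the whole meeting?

2

Ana free: 09:35-10:15, 10:40-11:30, 11:55-12:35, 14:10-16:05.
Wendy free: 10:15-11:00, 11:05-12:00, 12:10-12:45, 14:50-15:35.
Nikolai free: 10:05-12:50, 13:40-15:35, 15:50-16:35.
Vera free: 09:05-09:45, 11:20-14:55 (invert busy blocks within the working day).
Grace free: 10:15-11:25, 12:50-14:10, 15:10-15:45, 16:05-16:45.
Vera and Grace can make the full 12:55-13:55 slot — that's 2.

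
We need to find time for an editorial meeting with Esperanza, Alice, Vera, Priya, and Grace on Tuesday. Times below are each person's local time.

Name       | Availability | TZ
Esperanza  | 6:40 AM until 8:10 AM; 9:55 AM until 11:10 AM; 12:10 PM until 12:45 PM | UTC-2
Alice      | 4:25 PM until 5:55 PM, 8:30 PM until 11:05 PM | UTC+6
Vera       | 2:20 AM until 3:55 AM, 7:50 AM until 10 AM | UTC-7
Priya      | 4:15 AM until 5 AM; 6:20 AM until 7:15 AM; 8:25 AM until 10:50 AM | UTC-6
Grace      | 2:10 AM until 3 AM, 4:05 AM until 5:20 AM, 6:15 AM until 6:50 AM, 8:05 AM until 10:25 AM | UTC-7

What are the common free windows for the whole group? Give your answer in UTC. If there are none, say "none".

none

Esperanza in UTC: 08:40-10:10, 11:55-13:10, 14:10-14:45 (add 2h to convert from UTC-2).
Alice in UTC: 10:25-11:55, 14:30-17:05 (subtract 6h to convert from UTC+6).
Vera in UTC: 09:20-10:55, 14:50-17:00 (add 7h to convert from UTC-7).
Priya in UTC: 10:15-11:00, 12:20-13:15, 14:25-16:50 (add 6h to convert from UTC-6).
Grace in UTC: 09:10-10:00, 11:05-12:20, 13:15-13:50, 15:05-17:25 (add 7h to convert from UTC-7).
Esperanza ∩ Alice: 14:30-14:45.
Esperanza ∩ Alice ∩ Vera: ∅.
Esperanza ∩ Alice ∩ Vera ∩ Priya: ∅.
Esperanza ∩ Alice ∩ Vera ∩ Priya ∩ Grace: ∅.
There is no time when everyone is free.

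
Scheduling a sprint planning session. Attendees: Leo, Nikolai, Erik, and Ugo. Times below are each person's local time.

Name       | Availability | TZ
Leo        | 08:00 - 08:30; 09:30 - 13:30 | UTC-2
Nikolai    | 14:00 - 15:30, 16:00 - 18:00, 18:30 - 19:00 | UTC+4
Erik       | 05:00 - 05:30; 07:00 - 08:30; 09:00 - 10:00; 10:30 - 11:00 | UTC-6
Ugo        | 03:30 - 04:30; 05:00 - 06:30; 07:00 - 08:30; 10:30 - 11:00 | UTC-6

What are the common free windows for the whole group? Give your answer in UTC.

13:00-14:00

Leo in UTC: 10:00-10:30, 11:30-15:30 (add 2h to convert from UTC-2).
Nikolai in UTC: 10:00-11:30, 12:00-14:00, 14:30-15:00 (subtract 4h to convert from UTC+4).
Erik in UTC: 11:00-11:30, 13:00-14:30, 15:00-16:00, 16:30-17:00 (add 6h to convert from UTC-6).
Ugo in UTC: 09:30-10:30, 11:00-12:30, 13:00-14:30, 16:30-17:00 (add 6h to convert from UTC-6).
Leo ∩ Nikolai: 10:00-10:30, 12:00-14:00, 14:30-15:00.
Leo ∩ Nikolai ∩ Erik: 13:00-14:00.
Leo ∩ Nikolai ∩ Erik ∩ Ugo: 13:00-14:00.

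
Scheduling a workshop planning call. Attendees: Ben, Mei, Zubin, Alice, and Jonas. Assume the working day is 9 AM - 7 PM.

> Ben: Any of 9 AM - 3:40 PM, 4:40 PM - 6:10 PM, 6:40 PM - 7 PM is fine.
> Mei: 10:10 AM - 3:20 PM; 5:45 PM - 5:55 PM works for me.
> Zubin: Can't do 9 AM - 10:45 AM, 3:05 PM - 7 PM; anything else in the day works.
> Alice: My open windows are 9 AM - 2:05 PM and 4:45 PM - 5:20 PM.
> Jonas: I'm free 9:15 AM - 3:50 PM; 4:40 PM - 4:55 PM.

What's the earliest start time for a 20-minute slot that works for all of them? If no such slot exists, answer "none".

Ben free: 09:00-15:40, 16:40-18:10, 18:40-19:00.
Mei free: 10:10-15:20, 17:45-17:55.
Zubin free: 10:45-15:05 (invert busy blocks within the working day).
Alice free: 09:00-14:05, 16:45-17:20.
Jonas free: 09:15-15:50, 16:40-16:55.
Ben ∩ Mei: 10:10-15:20, 17:45-17:55.
Ben ∩ Mei ∩ Zubin: 10:45-15:05.
Ben ∩ Mei ∩ Zubin ∩ Alice: 10:45-14:05.
Ben ∩ Mei ∩ Zubin ∩ Alice ∩ Jonas: 10:45-14:05.
The first common window of at least 20 minutes is 10:45-14:05, so the earliest start is 10:45.

10:45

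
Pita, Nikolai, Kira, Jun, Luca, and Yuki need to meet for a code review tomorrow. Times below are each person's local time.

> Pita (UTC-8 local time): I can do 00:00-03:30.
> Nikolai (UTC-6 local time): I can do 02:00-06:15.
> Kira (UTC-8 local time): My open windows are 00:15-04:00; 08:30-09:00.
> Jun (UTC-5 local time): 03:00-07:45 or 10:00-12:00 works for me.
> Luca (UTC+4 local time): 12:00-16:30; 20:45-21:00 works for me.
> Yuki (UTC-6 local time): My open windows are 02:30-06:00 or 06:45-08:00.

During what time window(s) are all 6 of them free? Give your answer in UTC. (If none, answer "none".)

08:30-11:30

Pita in UTC: 08:00-11:30 (add 8h to convert from UTC-8).
Nikolai in UTC: 08:00-12:15 (add 6h to convert from UTC-6).
Kira in UTC: 08:15-12:00, 16:30-17:00 (add 8h to convert from UTC-8).
Jun in UTC: 08:00-12:45, 15:00-17:00 (add 5h to convert from UTC-5).
Luca in UTC: 08:00-12:30, 16:45-17:00 (subtract 4h to convert from UTC+4).
Yuki in UTC: 08:30-12:00, 12:45-14:00 (add 6h to convert from UTC-6).
Pita ∩ Nikolai: 08:00-11:30.
Pita ∩ Nikolai ∩ Kira: 08:15-11:30.
Pita ∩ Nikolai ∩ Kira ∩ Jun: 08:15-11:30.
Pita ∩ Nikolai ∩ Kira ∩ Jun ∩ Luca: 08:15-11:30.
Pita ∩ Nikolai ∩ Kira ∩ Jun ∩ Luca ∩ Yuki: 08:30-11:30.
Those are the intersection windows.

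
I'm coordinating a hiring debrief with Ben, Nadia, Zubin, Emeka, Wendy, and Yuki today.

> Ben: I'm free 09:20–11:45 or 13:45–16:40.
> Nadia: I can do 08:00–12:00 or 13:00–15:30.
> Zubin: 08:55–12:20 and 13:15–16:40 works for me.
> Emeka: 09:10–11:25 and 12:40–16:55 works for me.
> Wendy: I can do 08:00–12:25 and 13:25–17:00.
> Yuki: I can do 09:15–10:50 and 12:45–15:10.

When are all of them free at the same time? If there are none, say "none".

09:20-10:50, 13:45-15:10

Ben ∩ Nadia: 09:20-11:45, 13:45-15:30.
Ben ∩ Nadia ∩ Zubin: 09:20-11:45, 13:45-15:30.
Ben ∩ Nadia ∩ Zubin ∩ Emeka: 09:20-11:25, 13:45-15:30.
Ben ∩ Nadia ∩ Zubin ∩ Emeka ∩ Wendy: 09:20-11:25, 13:45-15:30.
Ben ∩ Nadia ∩ Zubin ∩ Emeka ∩ Wendy ∩ Yuki: 09:20-10:50, 13:45-15:10.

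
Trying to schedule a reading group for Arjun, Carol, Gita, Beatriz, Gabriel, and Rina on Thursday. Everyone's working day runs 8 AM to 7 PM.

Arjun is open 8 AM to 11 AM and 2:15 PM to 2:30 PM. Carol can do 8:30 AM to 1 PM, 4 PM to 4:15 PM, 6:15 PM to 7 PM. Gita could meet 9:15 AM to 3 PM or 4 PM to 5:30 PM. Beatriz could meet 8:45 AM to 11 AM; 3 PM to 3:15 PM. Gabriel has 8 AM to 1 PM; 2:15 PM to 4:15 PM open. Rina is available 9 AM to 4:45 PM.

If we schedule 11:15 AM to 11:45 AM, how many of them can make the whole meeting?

Carol, Gita, Gabriel, and Rina can make the full 11:15-11:45 slot — that's 4.

4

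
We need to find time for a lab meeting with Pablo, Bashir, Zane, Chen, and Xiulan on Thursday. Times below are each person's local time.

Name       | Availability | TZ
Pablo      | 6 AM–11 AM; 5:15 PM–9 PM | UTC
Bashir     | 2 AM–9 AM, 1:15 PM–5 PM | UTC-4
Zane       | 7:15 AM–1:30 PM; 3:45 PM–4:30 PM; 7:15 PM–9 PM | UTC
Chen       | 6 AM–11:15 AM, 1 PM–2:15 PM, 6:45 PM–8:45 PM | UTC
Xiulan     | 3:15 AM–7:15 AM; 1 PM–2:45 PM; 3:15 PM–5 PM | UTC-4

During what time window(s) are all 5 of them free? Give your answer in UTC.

Pablo in UTC: 06:00-11:00, 17:15-21:00.
Bashir in UTC: 06:00-13:00, 17:15-21:00 (add 4h to convert from UTC-4).
Zane in UTC: 07:15-13:30, 15:45-16:30, 19:15-21:00.
Chen in UTC: 06:00-11:15, 13:00-14:15, 18:45-20:45.
Xiulan in UTC: 07:15-11:15, 17:00-18:45, 19:15-21:00 (add 4h to convert from UTC-4).
Pablo ∩ Bashir: 06:00-11:00, 17:15-21:00.
Pablo ∩ Bashir ∩ Zane: 07:15-11:00, 19:15-21:00.
Pablo ∩ Bashir ∩ Zane ∩ Chen: 07:15-11:00, 19:15-20:45.
Pablo ∩ Bashir ∩ Zane ∩ Chen ∩ Xiulan: 07:15-11:00, 19:15-20:45.

07:15-11:00, 19:15-20:45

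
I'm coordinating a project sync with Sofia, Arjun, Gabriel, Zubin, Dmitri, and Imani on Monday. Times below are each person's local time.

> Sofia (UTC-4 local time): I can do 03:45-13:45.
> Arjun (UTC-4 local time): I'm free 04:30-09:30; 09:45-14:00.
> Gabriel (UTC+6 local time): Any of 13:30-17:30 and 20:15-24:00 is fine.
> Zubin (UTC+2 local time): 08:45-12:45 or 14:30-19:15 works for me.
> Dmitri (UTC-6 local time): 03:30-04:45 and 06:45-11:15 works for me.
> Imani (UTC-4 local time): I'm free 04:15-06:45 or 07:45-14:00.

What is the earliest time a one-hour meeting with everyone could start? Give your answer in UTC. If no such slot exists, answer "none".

Sofia in UTC: 07:45-17:45 (add 4h to convert from UTC-4).
Arjun in UTC: 08:30-13:30, 13:45-18:00 (add 4h to convert from UTC-4).
Gabriel in UTC: 07:30-11:30, 14:15-18:00 (subtract 6h to convert from UTC+6).
Zubin in UTC: 06:45-10:45, 12:30-17:15 (subtract 2h to convert from UTC+2).
Dmitri in UTC: 09:30-10:45, 12:45-17:15 (add 6h to convert from UTC-6).
Imani in UTC: 08:15-10:45, 11:45-18:00 (add 4h to convert from UTC-4).
Sofia ∩ Arjun: 08:30-13:30, 13:45-17:45.
Sofia ∩ Arjun ∩ Gabriel: 08:30-11:30, 14:15-17:45.
Sofia ∩ Arjun ∩ Gabriel ∩ Zubin: 08:30-10:45, 14:15-17:15.
Sofia ∩ Arjun ∩ Gabriel ∩ Zubin ∩ Dmitri: 09:30-10:45, 14:15-17:15.
Sofia ∩ Arjun ∩ Gabriel ∩ Zubin ∩ Dmitri ∩ Imani: 09:30-10:45, 14:15-17:15.
Those are the intersection windows.
The first common window of at least 60 minutes is 09:30-10:45, so the earliest start is 09:30.

09:30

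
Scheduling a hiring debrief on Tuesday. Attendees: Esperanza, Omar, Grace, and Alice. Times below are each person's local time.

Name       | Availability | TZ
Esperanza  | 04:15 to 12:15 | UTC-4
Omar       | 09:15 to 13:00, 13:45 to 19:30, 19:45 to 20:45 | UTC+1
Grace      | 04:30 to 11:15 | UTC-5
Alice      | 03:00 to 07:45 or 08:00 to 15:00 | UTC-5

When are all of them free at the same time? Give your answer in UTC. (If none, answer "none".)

Esperanza in UTC: 08:15-16:15 (add 4h to convert from UTC-4).
Omar in UTC: 08:15-12:00, 12:45-18:30, 18:45-19:45 (subtract 1h to convert from UTC+1).
Grace in UTC: 09:30-16:15 (add 5h to convert from UTC-5).
Alice in UTC: 08:00-12:45, 13:00-20:00 (add 5h to convert from UTC-5).
Esperanza ∩ Omar: 08:15-12:00, 12:45-16:15.
Esperanza ∩ Omar ∩ Grace: 09:30-12:00, 12:45-16:15.
Esperanza ∩ Omar ∩ Grace ∩ Alice: 09:30-12:00, 13:00-16:15.

09:30-12:00, 13:00-16:15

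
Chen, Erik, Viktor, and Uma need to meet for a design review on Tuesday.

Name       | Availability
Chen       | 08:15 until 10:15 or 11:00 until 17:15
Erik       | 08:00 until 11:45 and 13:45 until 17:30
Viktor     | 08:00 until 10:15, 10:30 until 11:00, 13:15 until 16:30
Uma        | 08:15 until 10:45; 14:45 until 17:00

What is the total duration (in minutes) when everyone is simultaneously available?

225

Chen ∩ Erik: 08:15-10:15, 11:00-11:45, 13:45-17:15.
Chen ∩ Erik ∩ Viktor: 08:15-10:15, 13:45-16:30.
Chen ∩ Erik ∩ Viktor ∩ Uma: 08:15-10:15, 14:45-16:30.
Summing the common windows: 120 + 105 = 225 minutes.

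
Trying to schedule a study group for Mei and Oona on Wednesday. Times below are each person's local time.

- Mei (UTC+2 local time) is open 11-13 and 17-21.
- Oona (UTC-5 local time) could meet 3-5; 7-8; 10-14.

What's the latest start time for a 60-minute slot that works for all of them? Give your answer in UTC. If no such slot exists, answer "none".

18:00

Mei in UTC: 09:00-11:00, 15:00-19:00 (subtract 2h to convert from UTC+2).
Oona in UTC: 08:00-10:00, 12:00-13:00, 15:00-19:00 (add 5h to convert from UTC-5).
Mei ∩ Oona: 09:00-10:00, 15:00-19:00.
The last common window of at least 60 minutes is 15:00-19:00; a 60-minute meeting can start as late as 18:00 and still end by 19:00.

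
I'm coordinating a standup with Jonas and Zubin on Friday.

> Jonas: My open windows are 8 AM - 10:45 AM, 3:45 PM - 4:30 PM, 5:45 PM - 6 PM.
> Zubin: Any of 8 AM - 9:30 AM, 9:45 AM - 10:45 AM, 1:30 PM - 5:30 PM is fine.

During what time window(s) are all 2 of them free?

Jonas ∩ Zubin: 08:00-09:30, 09:45-10:45, 15:45-16:30.

08:00-09:30, 09:45-10:45, 15:45-16:30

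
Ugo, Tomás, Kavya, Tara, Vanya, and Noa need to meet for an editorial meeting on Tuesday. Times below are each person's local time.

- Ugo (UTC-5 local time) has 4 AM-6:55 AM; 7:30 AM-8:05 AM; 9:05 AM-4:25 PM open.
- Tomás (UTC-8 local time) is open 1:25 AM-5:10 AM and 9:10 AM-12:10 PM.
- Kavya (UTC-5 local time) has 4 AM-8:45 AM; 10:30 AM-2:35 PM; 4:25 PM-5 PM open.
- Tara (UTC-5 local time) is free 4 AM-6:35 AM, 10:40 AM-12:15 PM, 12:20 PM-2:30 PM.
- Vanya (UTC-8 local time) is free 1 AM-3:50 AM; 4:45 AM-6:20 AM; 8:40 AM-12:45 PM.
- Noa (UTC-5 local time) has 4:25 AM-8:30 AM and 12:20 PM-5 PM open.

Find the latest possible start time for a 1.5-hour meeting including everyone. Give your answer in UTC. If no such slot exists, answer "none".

Ugo in UTC: 09:00-11:55, 12:30-13:05, 14:05-21:25 (add 5h to convert from UTC-5).
Tomás in UTC: 09:25-13:10, 17:10-20:10 (add 8h to convert from UTC-8).
Kavya in UTC: 09:00-13:45, 15:30-19:35, 21:25-22:00 (add 5h to convert from UTC-5).
Tara in UTC: 09:00-11:35, 15:40-17:15, 17:20-19:30 (add 5h to convert from UTC-5).
Vanya in UTC: 09:00-11:50, 12:45-14:20, 16:40-20:45 (add 8h to convert from UTC-8).
Noa in UTC: 09:25-13:30, 17:20-22:00 (add 5h to convert from UTC-5).
Ugo ∩ Tomás: 09:25-11:55, 12:30-13:05, 17:10-20:10.
Ugo ∩ Tomás ∩ Kavya: 09:25-11:55, 12:30-13:05, 17:10-19:35.
Ugo ∩ Tomás ∩ Kavya ∩ Tara: 09:25-11:35, 17:10-17:15, 17:20-19:30.
Ugo ∩ Tomás ∩ Kavya ∩ Tara ∩ Vanya: 09:25-11:35, 17:10-17:15, 17:20-19:30.
Ugo ∩ Tomás ∩ Kavya ∩ Tara ∩ Vanya ∩ Noa: 09:25-11:35, 17:20-19:30.
The last common window of at least 90 minutes is 17:20-19:30; a 90-minute meeting can start as late as 18:00 and still end by 19:30.

18:00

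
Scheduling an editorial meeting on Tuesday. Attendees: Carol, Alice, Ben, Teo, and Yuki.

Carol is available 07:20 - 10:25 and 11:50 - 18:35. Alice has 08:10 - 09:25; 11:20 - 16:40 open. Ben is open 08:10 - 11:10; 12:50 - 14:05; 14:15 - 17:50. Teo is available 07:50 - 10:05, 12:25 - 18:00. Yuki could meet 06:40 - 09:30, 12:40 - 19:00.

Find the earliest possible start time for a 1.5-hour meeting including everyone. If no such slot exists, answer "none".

14:15

Carol ∩ Alice: 08:10-09:25, 11:50-16:40.
Carol ∩ Alice ∩ Ben: 08:10-09:25, 12:50-14:05, 14:15-16:40.
Carol ∩ Alice ∩ Ben ∩ Teo: 08:10-09:25, 12:50-14:05, 14:15-16:40.
Carol ∩ Alice ∩ Ben ∩ Teo ∩ Yuki: 08:10-09:25, 12:50-14:05, 14:15-16:40.
The first common window of at least 90 minutes is 14:15-16:40, so the earliest start is 14:15.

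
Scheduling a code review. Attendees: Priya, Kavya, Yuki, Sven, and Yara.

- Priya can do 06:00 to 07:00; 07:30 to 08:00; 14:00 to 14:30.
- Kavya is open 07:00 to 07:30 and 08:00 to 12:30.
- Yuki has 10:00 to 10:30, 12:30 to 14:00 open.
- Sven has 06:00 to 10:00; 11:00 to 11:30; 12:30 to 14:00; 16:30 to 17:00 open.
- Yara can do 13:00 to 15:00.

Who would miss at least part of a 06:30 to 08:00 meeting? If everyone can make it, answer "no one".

Kavya, Priya, Yara, Yuki

Priya: not fully free for 06:30-08:00. Kavya: not fully free for 06:30-08:00. Yuki: not fully free for 06:30-08:00. Sven: free for 06:30-08:00. Yara: not fully free for 06:30-08:00.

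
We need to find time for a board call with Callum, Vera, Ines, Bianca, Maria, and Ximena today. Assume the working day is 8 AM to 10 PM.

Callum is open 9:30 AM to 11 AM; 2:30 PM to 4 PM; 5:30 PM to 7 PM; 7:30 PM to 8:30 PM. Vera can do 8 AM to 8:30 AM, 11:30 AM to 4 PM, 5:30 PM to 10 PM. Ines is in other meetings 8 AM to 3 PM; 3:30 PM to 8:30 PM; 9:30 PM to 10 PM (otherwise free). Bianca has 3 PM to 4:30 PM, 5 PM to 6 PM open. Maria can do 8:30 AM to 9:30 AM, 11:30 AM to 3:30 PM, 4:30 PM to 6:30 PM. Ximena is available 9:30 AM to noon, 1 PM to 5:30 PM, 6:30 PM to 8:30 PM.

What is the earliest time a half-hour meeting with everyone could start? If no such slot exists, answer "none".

15:00

Callum free: 09:30-11:00, 14:30-16:00, 17:30-19:00, 19:30-20:30.
Vera free: 08:00-08:30, 11:30-16:00, 17:30-22:00.
Ines free: 15:00-15:30, 20:30-21:30 (invert busy blocks within the working day).
Bianca free: 15:00-16:30, 17:00-18:00.
Maria free: 08:30-09:30, 11:30-15:30, 16:30-18:30.
Ximena free: 09:30-12:00, 13:00-17:30, 18:30-20:30.
Callum ∩ Vera: 14:30-16:00, 17:30-19:00, 19:30-20:30.
Callum ∩ Vera ∩ Ines: 15:00-15:30.
Callum ∩ Vera ∩ Ines ∩ Bianca: 15:00-15:30.
Callum ∩ Vera ∩ Ines ∩ Bianca ∩ Maria: 15:00-15:30.
Callum ∩ Vera ∩ Ines ∩ Bianca ∩ Maria ∩ Ximena: 15:00-15:30.
The first common window of at least 30 minutes is 15:00-15:30, so the earliest start is 15:00.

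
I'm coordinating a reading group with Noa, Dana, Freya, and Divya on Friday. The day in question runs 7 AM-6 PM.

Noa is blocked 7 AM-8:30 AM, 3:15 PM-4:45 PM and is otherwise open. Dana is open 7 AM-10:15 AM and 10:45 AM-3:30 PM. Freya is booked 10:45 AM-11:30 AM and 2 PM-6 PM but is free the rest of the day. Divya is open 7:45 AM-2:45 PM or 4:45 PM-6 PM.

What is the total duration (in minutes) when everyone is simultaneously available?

Noa free: 08:30-15:15, 16:45-18:00 (invert busy blocks within the working day).
Dana free: 07:00-10:15, 10:45-15:30.
Freya free: 07:00-10:45, 11:30-14:00 (invert busy blocks within the working day).
Divya free: 07:45-14:45, 16:45-18:00.
Noa ∩ Dana: 08:30-10:15, 10:45-15:15.
Noa ∩ Dana ∩ Freya: 08:30-10:15, 11:30-14:00.
Noa ∩ Dana ∩ Freya ∩ Divya: 08:30-10:15, 11:30-14:00.
So the common availability across everyone is 08:30-10:15, 11:30-14:00.
Summing the common windows: 105 + 150 = 255 minutes.

255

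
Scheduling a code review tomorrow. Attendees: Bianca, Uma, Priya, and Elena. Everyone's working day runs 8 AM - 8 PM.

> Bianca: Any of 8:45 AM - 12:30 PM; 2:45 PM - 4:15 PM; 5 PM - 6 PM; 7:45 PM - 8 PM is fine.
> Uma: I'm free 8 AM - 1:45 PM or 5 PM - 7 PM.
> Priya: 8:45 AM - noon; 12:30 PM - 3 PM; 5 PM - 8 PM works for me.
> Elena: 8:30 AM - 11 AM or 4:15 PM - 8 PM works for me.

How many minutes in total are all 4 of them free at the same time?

195

Bianca ∩ Uma: 08:45-12:30, 17:00-18:00.
Bianca ∩ Uma ∩ Priya: 08:45-12:00, 17:00-18:00.
Bianca ∩ Uma ∩ Priya ∩ Elena: 08:45-11:00, 17:00-18:00.
So the common availability across everyone is 08:45-11:00, 17:00-18:00.
Summing the common windows: 135 + 60 = 195 minutes.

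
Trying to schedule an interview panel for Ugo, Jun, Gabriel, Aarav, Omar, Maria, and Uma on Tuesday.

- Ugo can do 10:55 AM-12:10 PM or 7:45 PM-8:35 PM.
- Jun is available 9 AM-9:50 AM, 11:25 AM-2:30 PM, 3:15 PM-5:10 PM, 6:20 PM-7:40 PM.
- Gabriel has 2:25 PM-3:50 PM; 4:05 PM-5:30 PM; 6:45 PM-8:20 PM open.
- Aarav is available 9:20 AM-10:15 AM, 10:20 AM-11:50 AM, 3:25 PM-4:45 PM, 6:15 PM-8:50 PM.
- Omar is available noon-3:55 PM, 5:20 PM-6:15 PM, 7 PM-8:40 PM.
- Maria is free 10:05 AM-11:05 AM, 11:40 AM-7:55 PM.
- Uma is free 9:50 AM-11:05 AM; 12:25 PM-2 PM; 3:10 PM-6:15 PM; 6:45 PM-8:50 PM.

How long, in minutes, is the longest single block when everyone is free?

0

Ugo ∩ Jun: 11:25-12:10.
Ugo ∩ Jun ∩ Gabriel: ∅.
Ugo ∩ Jun ∩ Gabriel ∩ Aarav: ∅.
Ugo ∩ Jun ∩ Gabriel ∩ Aarav ∩ Omar: ∅.
Ugo ∩ Jun ∩ Gabriel ∩ Aarav ∩ Omar ∩ Maria: ∅.
Ugo ∩ Jun ∩ Gabriel ∩ Aarav ∩ Omar ∩ Maria ∩ Uma: ∅.
There is no time when everyone is free.
No common window exists, so the longest block is 0 minutes.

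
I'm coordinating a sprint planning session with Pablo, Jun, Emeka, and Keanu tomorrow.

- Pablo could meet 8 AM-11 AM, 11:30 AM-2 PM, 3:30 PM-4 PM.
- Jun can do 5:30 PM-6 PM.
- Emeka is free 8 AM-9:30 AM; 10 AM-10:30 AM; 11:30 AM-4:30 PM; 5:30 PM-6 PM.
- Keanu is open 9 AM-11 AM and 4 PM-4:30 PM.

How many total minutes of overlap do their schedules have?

Pablo ∩ Jun: ∅.
Pablo ∩ Jun ∩ Emeka: ∅.
Pablo ∩ Jun ∩ Emeka ∩ Keanu: ∅.
There is no time when everyone is free.
There is no common window, so the total is 0 minutes.

0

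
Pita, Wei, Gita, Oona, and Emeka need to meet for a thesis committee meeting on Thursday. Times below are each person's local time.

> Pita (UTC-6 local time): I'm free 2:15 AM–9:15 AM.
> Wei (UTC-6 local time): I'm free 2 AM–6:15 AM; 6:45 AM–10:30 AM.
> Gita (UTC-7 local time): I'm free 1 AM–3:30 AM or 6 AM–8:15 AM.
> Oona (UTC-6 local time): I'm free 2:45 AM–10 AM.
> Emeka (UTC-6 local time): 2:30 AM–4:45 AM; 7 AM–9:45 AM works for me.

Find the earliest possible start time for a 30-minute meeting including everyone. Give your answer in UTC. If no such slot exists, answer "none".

Pita in UTC: 08:15-15:15 (add 6h to convert from UTC-6).
Wei in UTC: 08:00-12:15, 12:45-16:30 (add 6h to convert from UTC-6).
Gita in UTC: 08:00-10:30, 13:00-15:15 (add 7h to convert from UTC-7).
Oona in UTC: 08:45-16:00 (add 6h to convert from UTC-6).
Emeka in UTC: 08:30-10:45, 13:00-15:45 (add 6h to convert from UTC-6).
Pita ∩ Wei: 08:15-12:15, 12:45-15:15.
Pita ∩ Wei ∩ Gita: 08:15-10:30, 13:00-15:15.
Pita ∩ Wei ∩ Gita ∩ Oona: 08:45-10:30, 13:00-15:15.
Pita ∩ Wei ∩ Gita ∩ Oona ∩ Emeka: 08:45-10:30, 13:00-15:15.
The first common window of at least 30 minutes is 08:45-10:30, so the earliest start is 08:45.

08:45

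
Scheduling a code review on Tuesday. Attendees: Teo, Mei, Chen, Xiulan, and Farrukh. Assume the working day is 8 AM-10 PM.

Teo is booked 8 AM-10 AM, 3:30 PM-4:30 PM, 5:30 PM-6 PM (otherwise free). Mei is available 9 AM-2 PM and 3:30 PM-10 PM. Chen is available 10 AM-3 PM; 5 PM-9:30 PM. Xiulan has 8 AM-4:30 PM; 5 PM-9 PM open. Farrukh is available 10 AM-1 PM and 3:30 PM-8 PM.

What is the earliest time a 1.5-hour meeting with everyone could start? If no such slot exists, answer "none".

10:00

Teo free: 10:00-15:30, 16:30-17:30, 18:00-22:00 (invert busy blocks within the working day).
Mei free: 09:00-14:00, 15:30-22:00.
Chen free: 10:00-15:00, 17:00-21:30.
Xiulan free: 08:00-16:30, 17:00-21:00.
Farrukh free: 10:00-13:00, 15:30-20:00.
Teo ∩ Mei: 10:00-14:00, 16:30-17:30, 18:00-22:00.
Teo ∩ Mei ∩ Chen: 10:00-14:00, 17:00-17:30, 18:00-21:30.
Teo ∩ Mei ∩ Chen ∩ Xiulan: 10:00-14:00, 17:00-17:30, 18:00-21:00.
Teo ∩ Mei ∩ Chen ∩ Xiulan ∩ Farrukh: 10:00-13:00, 17:00-17:30, 18:00-20:00.
The first common window of at least 90 minutes is 10:00-13:00, so the earliest start is 10:00.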